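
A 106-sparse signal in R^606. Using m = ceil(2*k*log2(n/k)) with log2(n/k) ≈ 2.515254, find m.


log2(n/k) = log2(606/106) ≈ 2.515254.
2*k*log2(n/k) ≈ 2*106*2.515254 = 533.233848.
m = ceil(533.233848) = 534.

534


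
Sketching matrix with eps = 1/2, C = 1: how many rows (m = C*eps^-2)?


1/eps = 2.
(1/eps)^2 = 4.
m = 1*4 = 4.

4


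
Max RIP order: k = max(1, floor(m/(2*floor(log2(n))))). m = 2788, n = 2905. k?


floor(log2(2905)) = 11.
2*11 = 22.
m/(2*floor(log2(n))) = 2788/22 ≈ 126.7273.
floor = 126.
k = max(1, 126) = 126.

126


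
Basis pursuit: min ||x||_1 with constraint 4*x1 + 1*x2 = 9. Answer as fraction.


Axis intercepts:
  x1 = 9/4, x2 = 0: L1 = 9/4
  x1 = 0, x2 = 9: L1 = 9
x* = (9/4, 0)
||x*||_1 = 9/4.

9/4


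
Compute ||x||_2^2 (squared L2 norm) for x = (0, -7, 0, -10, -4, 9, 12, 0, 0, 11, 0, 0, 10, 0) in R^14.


Non-zero entries: [(1, -7), (3, -10), (4, -4), (5, 9), (6, 12), (9, 11), (12, 10)]
Squares: [49, 100, 16, 81, 144, 121, 100]
||x||_2^2 = sum = 611.

611


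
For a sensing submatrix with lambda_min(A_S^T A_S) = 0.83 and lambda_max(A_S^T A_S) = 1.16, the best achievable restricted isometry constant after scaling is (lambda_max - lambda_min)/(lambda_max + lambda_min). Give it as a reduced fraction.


lambda_max - lambda_min = 1.16 - 0.83 = 0.33.
lambda_max + lambda_min = 1.16 + 0.83 = 1.99.
delta = 0.33/1.99 = 33/199.

33/199


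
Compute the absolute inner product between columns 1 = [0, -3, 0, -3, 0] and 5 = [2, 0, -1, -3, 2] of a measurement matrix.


Inner product: 0*2 + -3*0 + 0*-1 + -3*-3 + 0*2
Products: [0, 0, 0, 9, 0]
Sum = 9.
|dot| = 9.

9


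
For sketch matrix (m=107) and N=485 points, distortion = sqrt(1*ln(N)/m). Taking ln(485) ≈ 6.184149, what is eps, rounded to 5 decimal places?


ln(485) ≈ 6.184149.
1*ln(N)/m ≈ 1*6.184149/107 ≈ 0.05779579.
eps = sqrt(0.05779579) ≈ 0.2404075 ≈ 0.24041.

0.24041


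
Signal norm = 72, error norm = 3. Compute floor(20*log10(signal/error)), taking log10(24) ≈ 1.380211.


||x||/||e|| = 72/3 = 24.
log10(24) ≈ 1.380211.
20*log10(||x||/||e||) ≈ 20*1.380211 = 27.60422.
floor(27.60422) = 27.

27


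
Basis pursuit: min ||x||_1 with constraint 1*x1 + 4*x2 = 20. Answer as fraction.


Axis intercepts:
  x1 = 20, x2 = 0: L1 = 20
  x1 = 0, x2 = 5: L1 = 5
x* = (0, 5)
||x*||_1 = 5.

5


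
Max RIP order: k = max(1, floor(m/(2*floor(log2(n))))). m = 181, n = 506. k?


floor(log2(506)) = 8.
2*8 = 16.
m/(2*floor(log2(n))) = 181/16 ≈ 11.3125.
floor = 11.
k = max(1, 11) = 11.

11


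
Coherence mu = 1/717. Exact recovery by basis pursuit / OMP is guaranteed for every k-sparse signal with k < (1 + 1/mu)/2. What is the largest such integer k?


1/mu = 717.
1 + 1/mu = 718.
(1 + 1/mu)/2 = 359 is an integer and the inequality is strict, so k_max = 359 - 1 = 358.

358


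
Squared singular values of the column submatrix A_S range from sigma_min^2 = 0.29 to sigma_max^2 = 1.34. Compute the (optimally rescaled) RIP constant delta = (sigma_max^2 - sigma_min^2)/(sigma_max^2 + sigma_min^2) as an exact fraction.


lambda_max - lambda_min = 1.34 - 0.29 = 1.05.
lambda_max + lambda_min = 1.34 + 0.29 = 1.63.
delta = 1.05/1.63 = 105/163.

105/163


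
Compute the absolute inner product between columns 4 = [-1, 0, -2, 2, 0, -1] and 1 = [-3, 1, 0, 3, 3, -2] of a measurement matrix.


Inner product: -1*-3 + 0*1 + -2*0 + 2*3 + 0*3 + -1*-2
Products: [3, 0, 0, 6, 0, 2]
Sum = 11.
|dot| = 11.

11


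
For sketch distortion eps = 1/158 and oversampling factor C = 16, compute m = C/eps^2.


1/eps = 158.
(1/eps)^2 = 24964.
m = 16*24964 = 399424.

399424


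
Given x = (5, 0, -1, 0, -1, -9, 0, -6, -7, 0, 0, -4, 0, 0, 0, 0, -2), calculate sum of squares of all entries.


Non-zero entries: [(0, 5), (2, -1), (4, -1), (5, -9), (7, -6), (8, -7), (11, -4), (16, -2)]
Squares: [25, 1, 1, 81, 36, 49, 16, 4]
||x||_2^2 = sum = 213.

213


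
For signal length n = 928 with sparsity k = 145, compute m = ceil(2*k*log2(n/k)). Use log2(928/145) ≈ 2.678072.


log2(n/k) = log2(928/145) ≈ 2.678072.
2*k*log2(n/k) ≈ 2*145*2.678072 = 776.64088.
m = ceil(776.64088) = 777.

777


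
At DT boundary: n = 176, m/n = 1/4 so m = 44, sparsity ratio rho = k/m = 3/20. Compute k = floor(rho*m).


m = 1/4*176 = 44.
rho = 3/20.
rho*m = 3/20*44 = 6.6.
k = floor(6.6) = 6.

6


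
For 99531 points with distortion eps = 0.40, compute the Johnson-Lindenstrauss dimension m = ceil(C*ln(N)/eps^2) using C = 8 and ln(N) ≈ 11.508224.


ln(99531) ≈ 11.508224.
eps^2 = 0.40^2 = 0.16.
C*ln(N)/eps^2 ≈ 8*11.508224/0.16 ≈ 575.4112.
m = ceil(575.4112) = 576.

576


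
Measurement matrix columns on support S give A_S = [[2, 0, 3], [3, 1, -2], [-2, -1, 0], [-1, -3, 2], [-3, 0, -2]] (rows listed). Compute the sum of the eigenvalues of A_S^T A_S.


Sum of eigenvalues of A_S^T A_S = trace(A_S^T A_S) = sum of squared column norms of A_S.
A_S^T A_S diagonal: [27, 11, 21].
trace = 27 + 11 + 21 = 59.

59


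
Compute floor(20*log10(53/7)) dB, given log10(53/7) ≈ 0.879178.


||x||/||e|| = 53/7.
log10(53/7) ≈ 0.879178.
20*log10(||x||/||e||) ≈ 20*0.879178 = 17.58356.
floor(17.58356) = 17.

17


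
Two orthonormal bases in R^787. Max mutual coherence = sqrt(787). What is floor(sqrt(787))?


28^2 = 784 <= 787 < 841 = 29^2, so 28 <= sqrt(787) < 29.
floor(sqrt(787)) = 28.

28


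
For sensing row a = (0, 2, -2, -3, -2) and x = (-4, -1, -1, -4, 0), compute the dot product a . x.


Non-zero terms: ['0*-4', '2*-1', '-2*-1', '-3*-4']
Products: [0, -2, 2, 12]
y = sum = 12.

12


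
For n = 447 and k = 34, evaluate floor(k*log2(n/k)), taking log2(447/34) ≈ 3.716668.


log2(n/k) = log2(447/34) ≈ 3.716668.
k*log2(n/k) ≈ 34*3.716668 = 126.366712.
floor(126.366712) = 126.

126


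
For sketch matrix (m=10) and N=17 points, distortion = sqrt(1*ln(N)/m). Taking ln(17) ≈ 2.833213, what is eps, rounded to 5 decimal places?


ln(17) ≈ 2.833213.
1*ln(N)/m ≈ 1*2.833213/10 ≈ 0.2833213.
eps = sqrt(0.2833213) ≈ 0.5322793 ≈ 0.53228.

0.53228


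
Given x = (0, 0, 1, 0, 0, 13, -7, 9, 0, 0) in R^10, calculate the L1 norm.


Non-zero entries: [(2, 1), (5, 13), (6, -7), (7, 9)]
Absolute values: [1, 13, 7, 9]
||x||_1 = sum = 30.

30


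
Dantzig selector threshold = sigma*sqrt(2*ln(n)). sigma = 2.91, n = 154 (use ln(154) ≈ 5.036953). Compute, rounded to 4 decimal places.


ln(154) ≈ 5.036953.
2*ln(n) ≈ 10.073906.
sqrt(2*ln(n)) ≈ sqrt(10.073906) ≈ 3.173942.
threshold ≈ 2.91*3.173942 = 9.23617122 ≈ 9.2362.

9.2362


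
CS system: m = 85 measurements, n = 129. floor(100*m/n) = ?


100*m/n = 100*85/129 ≈ 65.8915.
floor = 65.

65


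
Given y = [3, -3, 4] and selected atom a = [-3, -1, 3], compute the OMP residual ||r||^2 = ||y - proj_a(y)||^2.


a^T a = 19.
a^T y = 6.
coeff = 6/19 = 6/19.
||r||^2 = 610/19.

610/19


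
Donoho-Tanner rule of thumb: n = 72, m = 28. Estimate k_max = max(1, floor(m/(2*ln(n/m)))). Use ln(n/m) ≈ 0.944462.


n/m = 72/28 = 18/7.
ln(n/m) ≈ 0.944462.
2*ln(n/m) ≈ 1.888924.
m/(2*ln(n/m)) ≈ 28/1.888924 ≈ 14.8233.
floor = 14.
k_max = max(1, 14) = 14.

14


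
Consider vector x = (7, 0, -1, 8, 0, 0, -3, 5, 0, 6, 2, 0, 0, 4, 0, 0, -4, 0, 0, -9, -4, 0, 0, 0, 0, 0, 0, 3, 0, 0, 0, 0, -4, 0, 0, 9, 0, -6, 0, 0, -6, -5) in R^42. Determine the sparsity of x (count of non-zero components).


Non-zero positions: [0, 2, 3, 6, 7, 9, 10, 13, 16, 19, 20, 27, 32, 35, 37, 40, 41].
Sparsity = 17.

17


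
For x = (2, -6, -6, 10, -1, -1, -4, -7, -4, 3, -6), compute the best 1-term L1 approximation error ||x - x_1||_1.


Sorted |x_i| descending: [10, 7, 6, 6, 6, 4, 4, 3, 2, 1, 1]
Keep top 1: [10]
Tail entries: [7, 6, 6, 6, 4, 4, 3, 2, 1, 1]
L1 error = sum of tail = 40.

40


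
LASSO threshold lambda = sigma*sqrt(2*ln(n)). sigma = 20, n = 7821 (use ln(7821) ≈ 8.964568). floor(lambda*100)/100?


ln(7821) ≈ 8.964568.
2*ln(n) ≈ 17.929136.
sqrt(2*ln(n)) ≈ sqrt(17.929136) ≈ 4.234281.
lambda ≈ 20*4.234281 = 84.68562.
floor(lambda*100)/100 = 84.68.

84.68


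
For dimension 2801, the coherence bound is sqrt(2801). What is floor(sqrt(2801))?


52^2 = 2704 <= 2801 < 2809 = 53^2, so 52 <= sqrt(2801) < 53.
floor(sqrt(2801)) = 52.

52


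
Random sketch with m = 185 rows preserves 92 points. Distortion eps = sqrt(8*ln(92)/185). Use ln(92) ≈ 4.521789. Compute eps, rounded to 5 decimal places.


ln(92) ≈ 4.521789.
8*ln(N)/m ≈ 8*4.521789/185 ≈ 0.19553682.
eps = sqrt(0.19553682) ≈ 0.4421955 ≈ 0.44220.

0.44220


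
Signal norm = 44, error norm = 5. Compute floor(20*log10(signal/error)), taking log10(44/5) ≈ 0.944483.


||x||/||e|| = 44/5.
log10(44/5) ≈ 0.944483.
20*log10(||x||/||e||) ≈ 20*0.944483 = 18.88966.
floor(18.88966) = 18.

18


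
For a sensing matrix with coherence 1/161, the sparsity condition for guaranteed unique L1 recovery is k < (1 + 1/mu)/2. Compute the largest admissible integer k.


1/mu = 161.
1 + 1/mu = 162.
(1 + 1/mu)/2 = 81 is an integer and the inequality is strict, so k_max = 81 - 1 = 80.

80


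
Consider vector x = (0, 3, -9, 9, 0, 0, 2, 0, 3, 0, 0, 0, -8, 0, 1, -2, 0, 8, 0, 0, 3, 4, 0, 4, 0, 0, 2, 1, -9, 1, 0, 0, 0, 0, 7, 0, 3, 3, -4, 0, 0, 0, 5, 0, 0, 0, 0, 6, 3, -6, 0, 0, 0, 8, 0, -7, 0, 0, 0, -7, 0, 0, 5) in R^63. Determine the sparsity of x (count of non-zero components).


Non-zero positions: [1, 2, 3, 6, 8, 12, 14, 15, 17, 20, 21, 23, 26, 27, 28, 29, 34, 36, 37, 38, 42, 47, 48, 49, 53, 55, 59, 62].
Sparsity = 28.

28


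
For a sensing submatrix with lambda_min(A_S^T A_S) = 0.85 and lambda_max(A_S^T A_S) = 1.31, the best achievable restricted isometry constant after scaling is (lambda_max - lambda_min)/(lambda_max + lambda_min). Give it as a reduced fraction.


lambda_max - lambda_min = 1.31 - 0.85 = 0.46.
lambda_max + lambda_min = 1.31 + 0.85 = 2.16.
delta = 0.46/2.16 = 46/216 = 23/108.

23/108


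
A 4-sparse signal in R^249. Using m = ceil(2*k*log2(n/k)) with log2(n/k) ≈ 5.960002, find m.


log2(n/k) = log2(249/4) ≈ 5.960002.
2*k*log2(n/k) ≈ 2*4*5.960002 = 47.680016.
m = ceil(47.680016) = 48.

48


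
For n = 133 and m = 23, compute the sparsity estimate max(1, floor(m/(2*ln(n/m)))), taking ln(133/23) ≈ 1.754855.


n/m = 133/23.
ln(n/m) ≈ 1.754855.
2*ln(n/m) ≈ 3.50971.
m/(2*ln(n/m)) ≈ 23/3.50971 ≈ 6.5532.
floor = 6.
k_max = max(1, 6) = 6.

6


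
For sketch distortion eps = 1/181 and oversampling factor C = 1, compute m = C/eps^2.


1/eps = 181.
(1/eps)^2 = 32761.
m = 1*32761 = 32761.

32761


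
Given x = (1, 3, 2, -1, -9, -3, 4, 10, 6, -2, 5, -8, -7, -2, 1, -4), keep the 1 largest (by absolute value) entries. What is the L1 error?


Sorted |x_i| descending: [10, 9, 8, 7, 6, 5, 4, 4, 3, 3, 2, 2, 2, 1, 1, 1]
Keep top 1: [10]
Tail entries: [9, 8, 7, 6, 5, 4, 4, 3, 3, 2, 2, 2, 1, 1, 1]
L1 error = sum of tail = 58.

58


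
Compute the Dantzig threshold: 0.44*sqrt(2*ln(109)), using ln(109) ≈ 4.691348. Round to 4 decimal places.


ln(109) ≈ 4.691348.
2*ln(n) ≈ 9.382696.
sqrt(2*ln(n)) ≈ sqrt(9.382696) ≈ 3.063119.
threshold ≈ 0.44*3.063119 = 1.34777236 ≈ 1.3478.

1.3478


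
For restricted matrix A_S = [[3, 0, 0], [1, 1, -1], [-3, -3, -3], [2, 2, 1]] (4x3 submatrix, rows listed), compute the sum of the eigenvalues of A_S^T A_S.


Sum of eigenvalues of A_S^T A_S = trace(A_S^T A_S) = sum of squared column norms of A_S.
A_S^T A_S diagonal: [23, 14, 11].
trace = 23 + 14 + 11 = 48.

48


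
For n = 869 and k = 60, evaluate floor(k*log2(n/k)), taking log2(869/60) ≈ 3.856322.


log2(n/k) = log2(869/60) ≈ 3.856322.
k*log2(n/k) ≈ 60*3.856322 = 231.37932.
floor(231.37932) = 231.

231


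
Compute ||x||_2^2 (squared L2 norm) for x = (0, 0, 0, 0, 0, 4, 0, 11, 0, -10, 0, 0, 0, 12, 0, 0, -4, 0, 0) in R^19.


Non-zero entries: [(5, 4), (7, 11), (9, -10), (13, 12), (16, -4)]
Squares: [16, 121, 100, 144, 16]
||x||_2^2 = sum = 397.

397


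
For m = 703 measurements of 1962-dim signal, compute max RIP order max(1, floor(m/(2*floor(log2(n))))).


floor(log2(1962)) = 10.
2*10 = 20.
m/(2*floor(log2(n))) = 703/20 ≈ 35.15.
floor = 35.
k = max(1, 35) = 35.

35


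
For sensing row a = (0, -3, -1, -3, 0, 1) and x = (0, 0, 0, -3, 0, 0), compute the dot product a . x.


Non-zero terms: ['-3*-3']
Products: [9]
y = sum = 9.

9


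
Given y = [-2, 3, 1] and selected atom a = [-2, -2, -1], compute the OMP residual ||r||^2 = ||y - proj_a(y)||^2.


a^T a = 9.
a^T y = -3.
coeff = -3/9 = -1/3.
||r||^2 = 13.

13


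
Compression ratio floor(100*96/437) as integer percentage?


100*m/n = 100*96/437 ≈ 21.968.
floor = 21.

21


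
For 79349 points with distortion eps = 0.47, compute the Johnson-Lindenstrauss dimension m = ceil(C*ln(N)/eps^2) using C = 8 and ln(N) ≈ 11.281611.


ln(79349) ≈ 11.281611.
eps^2 = 0.47^2 = 0.2209.
C*ln(N)/eps^2 ≈ 8*11.281611/0.2209 ≈ 408.569.
m = ceil(408.569) = 409.

409


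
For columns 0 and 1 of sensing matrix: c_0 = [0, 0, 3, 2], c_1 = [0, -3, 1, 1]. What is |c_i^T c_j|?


Inner product: 0*0 + 0*-3 + 3*1 + 2*1
Products: [0, 0, 3, 2]
Sum = 5.
|dot| = 5.

5


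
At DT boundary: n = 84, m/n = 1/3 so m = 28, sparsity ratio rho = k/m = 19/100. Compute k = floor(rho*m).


m = 1/3*84 = 28.
rho = 19/100.
rho*m = 19/100*28 = 5.32.
k = floor(5.32) = 5.

5


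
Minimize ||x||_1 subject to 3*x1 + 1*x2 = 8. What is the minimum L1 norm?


Axis intercepts:
  x1 = 8/3, x2 = 0: L1 = 8/3
  x1 = 0, x2 = 8: L1 = 8
x* = (8/3, 0)
||x*||_1 = 8/3.

8/3


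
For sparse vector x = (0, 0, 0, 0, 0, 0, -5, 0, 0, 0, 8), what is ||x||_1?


Non-zero entries: [(6, -5), (10, 8)]
Absolute values: [5, 8]
||x||_1 = sum = 13.

13


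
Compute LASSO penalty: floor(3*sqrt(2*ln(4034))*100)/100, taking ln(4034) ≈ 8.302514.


ln(4034) ≈ 8.302514.
2*ln(n) ≈ 16.605028.
sqrt(2*ln(n)) ≈ sqrt(16.605028) ≈ 4.074927.
lambda ≈ 3*4.074927 = 12.224781.
floor(lambda*100)/100 = 12.22.

12.22


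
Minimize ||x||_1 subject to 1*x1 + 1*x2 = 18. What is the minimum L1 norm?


Axis intercepts:
  x1 = 18, x2 = 0: L1 = 18
  x1 = 0, x2 = 18: L1 = 18
x* = (18, 0)
||x*||_1 = 18.

18


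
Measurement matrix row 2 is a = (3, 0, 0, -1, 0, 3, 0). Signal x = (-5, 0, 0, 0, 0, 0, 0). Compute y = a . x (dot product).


Non-zero terms: ['3*-5']
Products: [-15]
y = sum = -15.

-15


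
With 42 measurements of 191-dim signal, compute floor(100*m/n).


100*m/n = 100*42/191 ≈ 21.9895.
floor = 21.

21


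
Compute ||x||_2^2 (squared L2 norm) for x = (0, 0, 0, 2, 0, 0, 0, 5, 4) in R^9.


Non-zero entries: [(3, 2), (7, 5), (8, 4)]
Squares: [4, 25, 16]
||x||_2^2 = sum = 45.

45


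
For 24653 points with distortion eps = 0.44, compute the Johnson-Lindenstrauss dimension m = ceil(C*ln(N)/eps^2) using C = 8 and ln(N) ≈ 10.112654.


ln(24653) ≈ 10.112654.
eps^2 = 0.44^2 = 0.1936.
C*ln(N)/eps^2 ≈ 8*10.112654/0.1936 ≈ 417.8783.
m = ceil(417.8783) = 418.

418


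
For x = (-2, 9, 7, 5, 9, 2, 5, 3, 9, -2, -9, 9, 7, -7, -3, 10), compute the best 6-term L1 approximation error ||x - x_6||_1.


Sorted |x_i| descending: [10, 9, 9, 9, 9, 9, 7, 7, 7, 5, 5, 3, 3, 2, 2, 2]
Keep top 6: [10, 9, 9, 9, 9, 9]
Tail entries: [7, 7, 7, 5, 5, 3, 3, 2, 2, 2]
L1 error = sum of tail = 43.

43


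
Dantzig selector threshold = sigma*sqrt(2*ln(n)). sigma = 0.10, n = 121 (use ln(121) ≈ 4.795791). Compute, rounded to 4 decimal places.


ln(121) ≈ 4.795791.
2*ln(n) ≈ 9.591582.
sqrt(2*ln(n)) ≈ sqrt(9.591582) ≈ 3.097028.
threshold ≈ 0.10*3.097028 = 0.3097028 ≈ 0.3097.

0.3097


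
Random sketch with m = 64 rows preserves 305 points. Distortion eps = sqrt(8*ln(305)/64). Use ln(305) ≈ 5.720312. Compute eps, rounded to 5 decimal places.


ln(305) ≈ 5.720312.
8*ln(N)/m ≈ 8*5.720312/64 ≈ 0.715039.
eps = sqrt(0.715039) ≈ 0.8455998 ≈ 0.84560.

0.84560


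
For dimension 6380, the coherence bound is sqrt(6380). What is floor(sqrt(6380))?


79^2 = 6241 <= 6380 < 6400 = 80^2, so 79 <= sqrt(6380) < 80.
floor(sqrt(6380)) = 79.

79


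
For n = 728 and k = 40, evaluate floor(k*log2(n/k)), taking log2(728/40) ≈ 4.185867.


log2(n/k) = log2(728/40) ≈ 4.185867.
k*log2(n/k) ≈ 40*4.185867 = 167.43468.
floor(167.43468) = 167.

167


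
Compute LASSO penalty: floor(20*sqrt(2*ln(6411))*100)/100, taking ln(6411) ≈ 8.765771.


ln(6411) ≈ 8.765771.
2*ln(n) ≈ 17.531542.
sqrt(2*ln(n)) ≈ sqrt(17.531542) ≈ 4.187068.
lambda ≈ 20*4.187068 = 83.74136.
floor(lambda*100)/100 = 83.74.

83.74


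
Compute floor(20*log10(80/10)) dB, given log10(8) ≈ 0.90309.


||x||/||e|| = 80/10 = 8.
log10(8) ≈ 0.90309.
20*log10(||x||/||e||) ≈ 20*0.90309 = 18.0618.
floor(18.0618) = 18.

18


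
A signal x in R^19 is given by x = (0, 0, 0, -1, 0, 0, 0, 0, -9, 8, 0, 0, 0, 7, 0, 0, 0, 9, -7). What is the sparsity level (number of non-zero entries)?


Non-zero positions: [3, 8, 9, 13, 17, 18].
Sparsity = 6.

6


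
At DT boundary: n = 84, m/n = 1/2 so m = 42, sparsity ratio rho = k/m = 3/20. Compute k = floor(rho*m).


m = 1/2*84 = 42.
rho = 3/20.
rho*m = 3/20*42 = 6.3.
k = floor(6.3) = 6.

6


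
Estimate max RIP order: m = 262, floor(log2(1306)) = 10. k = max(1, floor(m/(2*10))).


floor(log2(1306)) = 10.
2*10 = 20.
m/(2*floor(log2(n))) = 262/20 ≈ 13.1.
floor = 13.
k = max(1, 13) = 13.

13


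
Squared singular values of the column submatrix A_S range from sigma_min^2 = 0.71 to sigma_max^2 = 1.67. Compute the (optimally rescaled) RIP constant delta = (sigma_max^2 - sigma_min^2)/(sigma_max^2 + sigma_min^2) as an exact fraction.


lambda_max - lambda_min = 1.67 - 0.71 = 0.96.
lambda_max + lambda_min = 1.67 + 0.71 = 2.38.
delta = 0.96/2.38 = 96/238 = 48/119.

48/119


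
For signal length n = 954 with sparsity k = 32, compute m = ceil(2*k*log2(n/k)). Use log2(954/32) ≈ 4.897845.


log2(n/k) = log2(954/32) ≈ 4.897845.
2*k*log2(n/k) ≈ 2*32*4.897845 = 313.46208.
m = ceil(313.46208) = 314.

314


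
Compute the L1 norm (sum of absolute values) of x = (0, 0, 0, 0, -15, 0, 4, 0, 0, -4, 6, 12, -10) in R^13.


Non-zero entries: [(4, -15), (6, 4), (9, -4), (10, 6), (11, 12), (12, -10)]
Absolute values: [15, 4, 4, 6, 12, 10]
||x||_1 = sum = 51.

51


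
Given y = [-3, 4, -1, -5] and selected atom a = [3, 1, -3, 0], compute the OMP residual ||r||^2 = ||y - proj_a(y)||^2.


a^T a = 19.
a^T y = -2.
coeff = -2/19 = -2/19.
||r||^2 = 965/19.

965/19


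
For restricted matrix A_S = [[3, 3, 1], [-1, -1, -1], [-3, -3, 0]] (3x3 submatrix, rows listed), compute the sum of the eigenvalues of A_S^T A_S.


Sum of eigenvalues of A_S^T A_S = trace(A_S^T A_S) = sum of squared column norms of A_S.
A_S^T A_S diagonal: [19, 19, 2].
trace = 19 + 19 + 2 = 40.

40


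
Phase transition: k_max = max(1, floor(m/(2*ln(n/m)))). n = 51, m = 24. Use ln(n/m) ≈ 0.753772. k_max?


n/m = 51/24 = 17/8.
ln(n/m) ≈ 0.753772.
2*ln(n/m) ≈ 1.507544.
m/(2*ln(n/m)) ≈ 24/1.507544 ≈ 15.9199.
floor = 15.
k_max = max(1, 15) = 15.

15


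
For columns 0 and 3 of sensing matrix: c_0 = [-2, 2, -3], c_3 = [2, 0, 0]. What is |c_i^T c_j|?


Inner product: -2*2 + 2*0 + -3*0
Products: [-4, 0, 0]
Sum = -4.
|dot| = 4.

4


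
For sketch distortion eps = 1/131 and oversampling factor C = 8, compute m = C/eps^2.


1/eps = 131.
(1/eps)^2 = 17161.
m = 8*17161 = 137288.

137288


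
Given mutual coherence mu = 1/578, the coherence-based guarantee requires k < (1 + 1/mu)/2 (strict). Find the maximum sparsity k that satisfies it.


1/mu = 578.
1 + 1/mu = 579.
(1 + 1/mu)/2 = 289.5 is not an integer, so k_max = floor(289.5) = 289.

289


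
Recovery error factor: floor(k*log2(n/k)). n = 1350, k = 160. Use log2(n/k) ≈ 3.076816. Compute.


log2(n/k) = log2(1350/160) ≈ 3.076816.
k*log2(n/k) ≈ 160*3.076816 = 492.29056.
floor(492.29056) = 492.

492


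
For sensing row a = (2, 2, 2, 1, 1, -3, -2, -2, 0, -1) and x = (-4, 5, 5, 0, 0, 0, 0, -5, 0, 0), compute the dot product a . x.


Non-zero terms: ['2*-4', '2*5', '2*5', '-2*-5']
Products: [-8, 10, 10, 10]
y = sum = 22.

22


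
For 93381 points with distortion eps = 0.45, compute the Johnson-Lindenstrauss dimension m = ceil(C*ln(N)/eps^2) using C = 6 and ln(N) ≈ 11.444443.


ln(93381) ≈ 11.444443.
eps^2 = 0.45^2 = 0.2025.
C*ln(N)/eps^2 ≈ 6*11.444443/0.2025 ≈ 339.0946.
m = ceil(339.0946) = 340.

340


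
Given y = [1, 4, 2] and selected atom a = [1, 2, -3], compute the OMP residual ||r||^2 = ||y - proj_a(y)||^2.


a^T a = 14.
a^T y = 3.
coeff = 3/14 = 3/14.
||r||^2 = 285/14.

285/14


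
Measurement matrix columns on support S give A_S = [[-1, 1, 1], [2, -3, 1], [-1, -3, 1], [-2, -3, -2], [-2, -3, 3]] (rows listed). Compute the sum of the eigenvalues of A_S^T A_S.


Sum of eigenvalues of A_S^T A_S = trace(A_S^T A_S) = sum of squared column norms of A_S.
A_S^T A_S diagonal: [14, 37, 16].
trace = 14 + 37 + 16 = 67.

67


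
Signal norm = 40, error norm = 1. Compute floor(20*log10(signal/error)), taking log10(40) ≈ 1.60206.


||x||/||e|| = 40/1 = 40.
log10(40) ≈ 1.60206.
20*log10(||x||/||e||) ≈ 20*1.60206 = 32.0412.
floor(32.0412) = 32.

32


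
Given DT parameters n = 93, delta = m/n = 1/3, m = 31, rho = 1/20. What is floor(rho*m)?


m = 1/3*93 = 31.
rho = 1/20.
rho*m = 1/20*31 = 1.55.
k = floor(1.55) = 1.

1


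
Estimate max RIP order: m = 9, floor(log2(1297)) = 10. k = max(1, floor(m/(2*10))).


floor(log2(1297)) = 10.
2*10 = 20.
m/(2*floor(log2(n))) = 9/20 ≈ 0.45.
floor = 0.
k = max(1, 0) = 1.

1


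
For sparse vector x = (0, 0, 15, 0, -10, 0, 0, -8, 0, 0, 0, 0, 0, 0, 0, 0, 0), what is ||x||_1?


Non-zero entries: [(2, 15), (4, -10), (7, -8)]
Absolute values: [15, 10, 8]
||x||_1 = sum = 33.

33


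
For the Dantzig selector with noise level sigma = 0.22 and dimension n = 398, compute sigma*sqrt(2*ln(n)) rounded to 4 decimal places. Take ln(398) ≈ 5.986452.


ln(398) ≈ 5.986452.
2*ln(n) ≈ 11.972904.
sqrt(2*ln(n)) ≈ sqrt(11.972904) ≈ 3.460188.
threshold ≈ 0.22*3.460188 = 0.76124136 ≈ 0.7612.

0.7612


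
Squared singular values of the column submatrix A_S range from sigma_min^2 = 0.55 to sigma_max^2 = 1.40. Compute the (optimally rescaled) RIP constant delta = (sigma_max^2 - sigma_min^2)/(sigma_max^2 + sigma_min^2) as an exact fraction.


lambda_max - lambda_min = 1.40 - 0.55 = 0.85.
lambda_max + lambda_min = 1.40 + 0.55 = 1.95.
delta = 0.85/1.95 = 85/195 = 17/39.

17/39


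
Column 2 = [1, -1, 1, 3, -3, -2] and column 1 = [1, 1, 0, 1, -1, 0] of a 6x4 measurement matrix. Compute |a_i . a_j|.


Inner product: 1*1 + -1*1 + 1*0 + 3*1 + -3*-1 + -2*0
Products: [1, -1, 0, 3, 3, 0]
Sum = 6.
|dot| = 6.

6


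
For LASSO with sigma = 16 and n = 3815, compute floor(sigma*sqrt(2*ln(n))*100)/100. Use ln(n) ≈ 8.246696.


ln(3815) ≈ 8.246696.
2*ln(n) ≈ 16.493392.
sqrt(2*ln(n)) ≈ sqrt(16.493392) ≈ 4.061206.
lambda ≈ 16*4.061206 = 64.979296.
floor(lambda*100)/100 = 64.97.

64.97


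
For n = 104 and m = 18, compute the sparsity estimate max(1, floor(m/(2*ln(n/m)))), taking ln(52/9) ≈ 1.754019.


n/m = 104/18 = 52/9.
ln(n/m) ≈ 1.754019.
2*ln(n/m) ≈ 3.508038.
m/(2*ln(n/m)) ≈ 18/3.508038 ≈ 5.1311.
floor = 5.
k_max = max(1, 5) = 5.

5


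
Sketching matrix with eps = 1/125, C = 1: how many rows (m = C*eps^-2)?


1/eps = 125.
(1/eps)^2 = 15625.
m = 1*15625 = 15625.

15625


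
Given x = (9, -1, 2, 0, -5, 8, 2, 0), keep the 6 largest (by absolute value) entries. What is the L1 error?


Sorted |x_i| descending: [9, 8, 5, 2, 2, 1, 0, 0]
Keep top 6: [9, 8, 5, 2, 2, 1]
Tail entries: [0, 0]
L1 error = sum of tail = 0.

0


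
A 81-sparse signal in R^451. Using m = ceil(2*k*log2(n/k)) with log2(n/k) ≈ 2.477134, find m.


log2(n/k) = log2(451/81) ≈ 2.477134.
2*k*log2(n/k) ≈ 2*81*2.477134 = 401.295708.
m = ceil(401.295708) = 402.

402


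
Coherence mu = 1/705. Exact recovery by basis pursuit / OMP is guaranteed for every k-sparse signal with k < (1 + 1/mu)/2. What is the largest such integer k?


1/mu = 705.
1 + 1/mu = 706.
(1 + 1/mu)/2 = 353 is an integer and the inequality is strict, so k_max = 353 - 1 = 352.

352


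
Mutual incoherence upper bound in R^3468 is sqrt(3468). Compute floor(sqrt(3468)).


58^2 = 3364 <= 3468 < 3481 = 59^2, so 58 <= sqrt(3468) < 59.
floor(sqrt(3468)) = 58.

58


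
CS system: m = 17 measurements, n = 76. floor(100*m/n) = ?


100*m/n = 100*17/76 ≈ 22.3684.
floor = 22.

22


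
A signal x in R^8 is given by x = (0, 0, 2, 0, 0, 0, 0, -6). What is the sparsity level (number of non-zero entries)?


Non-zero positions: [2, 7].
Sparsity = 2.

2


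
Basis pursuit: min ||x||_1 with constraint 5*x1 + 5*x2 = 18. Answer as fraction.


Axis intercepts:
  x1 = 18/5, x2 = 0: L1 = 18/5
  x1 = 0, x2 = 18/5: L1 = 18/5
x* = (18/5, 0)
||x*||_1 = 18/5.

18/5


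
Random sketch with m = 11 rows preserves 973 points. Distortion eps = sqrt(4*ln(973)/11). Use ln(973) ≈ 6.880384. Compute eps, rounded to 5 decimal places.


ln(973) ≈ 6.880384.
4*ln(N)/m ≈ 4*6.880384/11 ≈ 2.50195782.
eps = sqrt(2.50195782) ≈ 1.5817578 ≈ 1.58176.

1.58176


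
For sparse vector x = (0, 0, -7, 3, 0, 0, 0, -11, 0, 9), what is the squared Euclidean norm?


Non-zero entries: [(2, -7), (3, 3), (7, -11), (9, 9)]
Squares: [49, 9, 121, 81]
||x||_2^2 = sum = 260.

260


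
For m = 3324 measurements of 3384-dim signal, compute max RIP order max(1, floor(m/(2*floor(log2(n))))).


floor(log2(3384)) = 11.
2*11 = 22.
m/(2*floor(log2(n))) = 3324/22 ≈ 151.0909.
floor = 151.
k = max(1, 151) = 151.

151


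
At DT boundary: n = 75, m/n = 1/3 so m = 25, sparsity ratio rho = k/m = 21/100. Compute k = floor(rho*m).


m = 1/3*75 = 25.
rho = 21/100.
rho*m = 21/100*25 = 5.25.
k = floor(5.25) = 5.

5


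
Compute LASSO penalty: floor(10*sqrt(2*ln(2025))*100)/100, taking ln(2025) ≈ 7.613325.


ln(2025) ≈ 7.613325.
2*ln(n) ≈ 15.22665.
sqrt(2*ln(n)) ≈ sqrt(15.22665) ≈ 3.902134.
lambda ≈ 10*3.902134 = 39.02134.
floor(lambda*100)/100 = 39.02.

39.02


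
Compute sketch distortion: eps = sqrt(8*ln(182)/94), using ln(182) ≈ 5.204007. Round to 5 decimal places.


ln(182) ≈ 5.204007.
8*ln(N)/m ≈ 8*5.204007/94 ≈ 0.44289421.
eps = sqrt(0.44289421) ≈ 0.665503 ≈ 0.66550.

0.66550


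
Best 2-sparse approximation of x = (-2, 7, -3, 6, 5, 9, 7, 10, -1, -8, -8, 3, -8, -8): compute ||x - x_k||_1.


Sorted |x_i| descending: [10, 9, 8, 8, 8, 8, 7, 7, 6, 5, 3, 3, 2, 1]
Keep top 2: [10, 9]
Tail entries: [8, 8, 8, 8, 7, 7, 6, 5, 3, 3, 2, 1]
L1 error = sum of tail = 66.

66


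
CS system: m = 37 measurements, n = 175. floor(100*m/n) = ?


100*m/n = 100*37/175 ≈ 21.1429.
floor = 21.

21


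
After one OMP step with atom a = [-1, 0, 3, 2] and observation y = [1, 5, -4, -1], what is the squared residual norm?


a^T a = 14.
a^T y = -15.
coeff = -15/14 = -15/14.
||r||^2 = 377/14.

377/14


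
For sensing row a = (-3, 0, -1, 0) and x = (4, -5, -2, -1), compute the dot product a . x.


Non-zero terms: ['-3*4', '0*-5', '-1*-2', '0*-1']
Products: [-12, 0, 2, 0]
y = sum = -10.

-10


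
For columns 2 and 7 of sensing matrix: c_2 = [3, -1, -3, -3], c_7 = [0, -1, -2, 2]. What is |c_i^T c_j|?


Inner product: 3*0 + -1*-1 + -3*-2 + -3*2
Products: [0, 1, 6, -6]
Sum = 1.
|dot| = 1.

1


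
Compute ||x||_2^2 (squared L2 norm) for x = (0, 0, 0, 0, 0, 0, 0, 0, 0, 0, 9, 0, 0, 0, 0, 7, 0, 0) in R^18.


Non-zero entries: [(10, 9), (15, 7)]
Squares: [81, 49]
||x||_2^2 = sum = 130.

130


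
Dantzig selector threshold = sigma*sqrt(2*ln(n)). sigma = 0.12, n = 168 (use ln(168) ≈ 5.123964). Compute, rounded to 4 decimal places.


ln(168) ≈ 5.123964.
2*ln(n) ≈ 10.247928.
sqrt(2*ln(n)) ≈ sqrt(10.247928) ≈ 3.201239.
threshold ≈ 0.12*3.201239 = 0.38414868 ≈ 0.3841.

0.3841


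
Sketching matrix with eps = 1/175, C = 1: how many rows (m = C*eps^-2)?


1/eps = 175.
(1/eps)^2 = 30625.
m = 1*30625 = 30625.

30625


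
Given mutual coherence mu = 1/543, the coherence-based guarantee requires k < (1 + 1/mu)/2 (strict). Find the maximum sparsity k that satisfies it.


1/mu = 543.
1 + 1/mu = 544.
(1 + 1/mu)/2 = 272 is an integer and the inequality is strict, so k_max = 272 - 1 = 271.

271


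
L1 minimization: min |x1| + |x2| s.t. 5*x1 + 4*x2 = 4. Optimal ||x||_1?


Axis intercepts:
  x1 = 4/5, x2 = 0: L1 = 4/5
  x1 = 0, x2 = 1: L1 = 1
x* = (4/5, 0)
||x*||_1 = 4/5.

4/5


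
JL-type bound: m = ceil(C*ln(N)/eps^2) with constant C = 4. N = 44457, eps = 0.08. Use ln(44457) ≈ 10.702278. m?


ln(44457) ≈ 10.702278.
eps^2 = 0.08^2 = 0.0064.
C*ln(N)/eps^2 ≈ 4*10.702278/0.0064 ≈ 6688.9237.
m = ceil(6688.9237) = 6689.

6689


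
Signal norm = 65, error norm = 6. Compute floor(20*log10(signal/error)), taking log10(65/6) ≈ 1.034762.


||x||/||e|| = 65/6.
log10(65/6) ≈ 1.034762.
20*log10(||x||/||e||) ≈ 20*1.034762 = 20.69524.
floor(20.69524) = 20.

20


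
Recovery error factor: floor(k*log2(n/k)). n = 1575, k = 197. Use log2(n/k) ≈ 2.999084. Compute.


log2(n/k) = log2(1575/197) ≈ 2.999084.
k*log2(n/k) ≈ 197*2.999084 = 590.819548.
floor(590.819548) = 590.

590


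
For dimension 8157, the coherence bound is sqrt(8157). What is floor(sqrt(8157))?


90^2 = 8100 <= 8157 < 8281 = 91^2, so 90 <= sqrt(8157) < 91.
floor(sqrt(8157)) = 90.

90


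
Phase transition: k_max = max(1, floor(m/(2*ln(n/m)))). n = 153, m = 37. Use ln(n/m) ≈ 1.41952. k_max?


n/m = 153/37.
ln(n/m) ≈ 1.41952.
2*ln(n/m) ≈ 2.83904.
m/(2*ln(n/m)) ≈ 37/2.83904 ≈ 13.0326.
floor = 13.
k_max = max(1, 13) = 13.

13


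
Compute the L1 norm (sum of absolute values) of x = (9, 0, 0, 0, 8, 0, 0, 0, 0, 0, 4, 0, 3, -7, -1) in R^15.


Non-zero entries: [(0, 9), (4, 8), (10, 4), (12, 3), (13, -7), (14, -1)]
Absolute values: [9, 8, 4, 3, 7, 1]
||x||_1 = sum = 32.

32


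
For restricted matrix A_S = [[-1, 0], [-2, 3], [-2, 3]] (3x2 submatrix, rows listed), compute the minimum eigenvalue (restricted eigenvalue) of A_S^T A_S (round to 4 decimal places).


A_S^T A_S = [[9, -12], [-12, 18]].
trace = 27.
det = 18.
disc = trace^2 - 4*det = 729 - 4*18 = 657.
sqrt(657) ≈ 25.632011.
lam_min = (27 - sqrt(657))/2 ≈ (27 - 25.632011)/2 = 0.6839945 ≈ 0.6840.

0.6840


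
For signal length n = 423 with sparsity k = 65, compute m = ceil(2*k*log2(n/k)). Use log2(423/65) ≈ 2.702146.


log2(n/k) = log2(423/65) ≈ 2.702146.
2*k*log2(n/k) ≈ 2*65*2.702146 = 351.27898.
m = ceil(351.27898) = 352.

352


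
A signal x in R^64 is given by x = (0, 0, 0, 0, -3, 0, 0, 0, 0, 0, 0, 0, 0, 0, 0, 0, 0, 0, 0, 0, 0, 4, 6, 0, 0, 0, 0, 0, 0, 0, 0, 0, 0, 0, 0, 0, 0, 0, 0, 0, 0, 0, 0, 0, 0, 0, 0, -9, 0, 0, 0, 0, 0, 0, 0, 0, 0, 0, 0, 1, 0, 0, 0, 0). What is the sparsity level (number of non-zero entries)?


Non-zero positions: [4, 21, 22, 47, 59].
Sparsity = 5.

5


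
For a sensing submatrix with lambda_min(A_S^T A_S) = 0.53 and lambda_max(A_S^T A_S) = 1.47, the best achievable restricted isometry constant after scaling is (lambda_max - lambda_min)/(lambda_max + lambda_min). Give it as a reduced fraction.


lambda_max - lambda_min = 1.47 - 0.53 = 0.94.
lambda_max + lambda_min = 1.47 + 0.53 = 2.00.
delta = 0.94/2.00 = 94/200 = 47/100.

47/100


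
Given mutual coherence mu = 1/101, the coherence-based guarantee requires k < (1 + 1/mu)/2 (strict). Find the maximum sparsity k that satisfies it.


1/mu = 101.
1 + 1/mu = 102.
(1 + 1/mu)/2 = 51 is an integer and the inequality is strict, so k_max = 51 - 1 = 50.

50


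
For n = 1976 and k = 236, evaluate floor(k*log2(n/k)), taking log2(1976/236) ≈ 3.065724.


log2(n/k) = log2(1976/236) ≈ 3.065724.
k*log2(n/k) ≈ 236*3.065724 = 723.510864.
floor(723.510864) = 723.

723


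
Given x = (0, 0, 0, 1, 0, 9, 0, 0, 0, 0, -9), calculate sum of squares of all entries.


Non-zero entries: [(3, 1), (5, 9), (10, -9)]
Squares: [1, 81, 81]
||x||_2^2 = sum = 163.

163


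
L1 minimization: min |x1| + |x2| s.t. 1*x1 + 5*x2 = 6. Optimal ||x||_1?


Axis intercepts:
  x1 = 6, x2 = 0: L1 = 6
  x1 = 0, x2 = 6/5: L1 = 6/5
x* = (0, 6/5)
||x*||_1 = 6/5.

6/5


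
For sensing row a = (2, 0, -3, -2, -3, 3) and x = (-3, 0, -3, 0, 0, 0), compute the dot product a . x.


Non-zero terms: ['2*-3', '-3*-3']
Products: [-6, 9]
y = sum = 3.

3


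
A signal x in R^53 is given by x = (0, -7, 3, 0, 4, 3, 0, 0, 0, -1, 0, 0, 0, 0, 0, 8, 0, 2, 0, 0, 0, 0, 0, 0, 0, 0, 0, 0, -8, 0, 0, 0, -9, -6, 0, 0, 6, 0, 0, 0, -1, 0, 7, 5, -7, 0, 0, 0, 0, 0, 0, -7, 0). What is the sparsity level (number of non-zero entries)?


Non-zero positions: [1, 2, 4, 5, 9, 15, 17, 28, 32, 33, 36, 40, 42, 43, 44, 51].
Sparsity = 16.

16


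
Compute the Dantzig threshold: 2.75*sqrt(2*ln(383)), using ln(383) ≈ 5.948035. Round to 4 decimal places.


ln(383) ≈ 5.948035.
2*ln(n) ≈ 11.89607.
sqrt(2*ln(n)) ≈ sqrt(11.89607) ≈ 3.449068.
threshold ≈ 2.75*3.449068 = 9.484937 ≈ 9.4849.

9.4849


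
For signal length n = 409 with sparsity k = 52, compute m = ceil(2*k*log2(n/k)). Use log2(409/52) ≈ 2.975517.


log2(n/k) = log2(409/52) ≈ 2.975517.
2*k*log2(n/k) ≈ 2*52*2.975517 = 309.453768.
m = ceil(309.453768) = 310.

310


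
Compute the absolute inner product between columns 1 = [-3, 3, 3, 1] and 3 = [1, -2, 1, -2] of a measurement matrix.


Inner product: -3*1 + 3*-2 + 3*1 + 1*-2
Products: [-3, -6, 3, -2]
Sum = -8.
|dot| = 8.

8


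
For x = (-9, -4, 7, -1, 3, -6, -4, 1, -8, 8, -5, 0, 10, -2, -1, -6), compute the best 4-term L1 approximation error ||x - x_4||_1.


Sorted |x_i| descending: [10, 9, 8, 8, 7, 6, 6, 5, 4, 4, 3, 2, 1, 1, 1, 0]
Keep top 4: [10, 9, 8, 8]
Tail entries: [7, 6, 6, 5, 4, 4, 3, 2, 1, 1, 1, 0]
L1 error = sum of tail = 40.

40


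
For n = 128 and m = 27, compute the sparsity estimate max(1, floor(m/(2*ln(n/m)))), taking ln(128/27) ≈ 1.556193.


n/m = 128/27.
ln(n/m) ≈ 1.556193.
2*ln(n/m) ≈ 3.112386.
m/(2*ln(n/m)) ≈ 27/3.112386 ≈ 8.675.
floor = 8.
k_max = max(1, 8) = 8.

8


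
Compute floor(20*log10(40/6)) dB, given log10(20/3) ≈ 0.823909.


||x||/||e|| = 40/6 = 20/3.
log10(20/3) ≈ 0.823909.
20*log10(||x||/||e||) ≈ 20*0.823909 = 16.47818.
floor(16.47818) = 16.

16


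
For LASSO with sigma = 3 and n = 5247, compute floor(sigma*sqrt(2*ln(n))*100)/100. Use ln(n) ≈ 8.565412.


ln(5247) ≈ 8.565412.
2*ln(n) ≈ 17.130824.
sqrt(2*ln(n)) ≈ sqrt(17.130824) ≈ 4.13894.
lambda ≈ 3*4.13894 = 12.41682.
floor(lambda*100)/100 = 12.41.

12.41


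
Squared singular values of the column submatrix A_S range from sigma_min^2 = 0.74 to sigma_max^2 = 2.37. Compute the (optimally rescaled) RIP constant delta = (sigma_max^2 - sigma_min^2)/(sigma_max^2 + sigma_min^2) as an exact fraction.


lambda_max - lambda_min = 2.37 - 0.74 = 1.63.
lambda_max + lambda_min = 2.37 + 0.74 = 3.11.
delta = 1.63/3.11 = 163/311.

163/311


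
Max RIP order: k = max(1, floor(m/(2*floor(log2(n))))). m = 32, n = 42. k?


floor(log2(42)) = 5.
2*5 = 10.
m/(2*floor(log2(n))) = 32/10 ≈ 3.2.
floor = 3.
k = max(1, 3) = 3.

3


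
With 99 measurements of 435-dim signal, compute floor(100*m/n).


100*m/n = 100*99/435 ≈ 22.7586.
floor = 22.

22


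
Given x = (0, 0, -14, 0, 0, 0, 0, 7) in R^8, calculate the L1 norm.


Non-zero entries: [(2, -14), (7, 7)]
Absolute values: [14, 7]
||x||_1 = sum = 21.

21


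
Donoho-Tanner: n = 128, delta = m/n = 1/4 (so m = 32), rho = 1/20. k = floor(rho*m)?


m = 1/4*128 = 32.
rho = 1/20.
rho*m = 1/20*32 = 1.6.
k = floor(1.6) = 1.

1


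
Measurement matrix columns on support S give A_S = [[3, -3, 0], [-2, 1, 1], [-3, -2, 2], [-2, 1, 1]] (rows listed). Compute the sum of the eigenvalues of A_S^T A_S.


Sum of eigenvalues of A_S^T A_S = trace(A_S^T A_S) = sum of squared column norms of A_S.
A_S^T A_S diagonal: [26, 15, 6].
trace = 26 + 15 + 6 = 47.

47


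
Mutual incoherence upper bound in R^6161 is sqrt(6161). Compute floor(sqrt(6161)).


78^2 = 6084 <= 6161 < 6241 = 79^2, so 78 <= sqrt(6161) < 79.
floor(sqrt(6161)) = 78.

78


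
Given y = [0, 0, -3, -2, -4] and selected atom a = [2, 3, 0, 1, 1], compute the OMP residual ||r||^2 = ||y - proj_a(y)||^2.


a^T a = 15.
a^T y = -6.
coeff = -6/15 = -2/5.
||r||^2 = 133/5.

133/5


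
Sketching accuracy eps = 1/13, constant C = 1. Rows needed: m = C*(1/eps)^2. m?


1/eps = 13.
(1/eps)^2 = 169.
m = 1*169 = 169.

169


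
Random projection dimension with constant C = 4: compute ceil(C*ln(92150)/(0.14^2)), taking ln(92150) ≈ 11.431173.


ln(92150) ≈ 11.431173.
eps^2 = 0.14^2 = 0.0196.
C*ln(N)/eps^2 ≈ 4*11.431173/0.0196 ≈ 2332.8924.
m = ceil(2332.8924) = 2333.

2333


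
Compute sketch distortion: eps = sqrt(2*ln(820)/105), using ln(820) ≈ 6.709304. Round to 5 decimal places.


ln(820) ≈ 6.709304.
2*ln(N)/m ≈ 2*6.709304/105 ≈ 0.12779627.
eps = sqrt(0.12779627) ≈ 0.357486 ≈ 0.35749.

0.35749


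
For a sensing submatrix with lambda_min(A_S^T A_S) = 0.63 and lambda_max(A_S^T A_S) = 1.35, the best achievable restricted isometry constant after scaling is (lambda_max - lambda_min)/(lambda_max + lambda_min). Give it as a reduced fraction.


lambda_max - lambda_min = 1.35 - 0.63 = 0.72.
lambda_max + lambda_min = 1.35 + 0.63 = 1.98.
delta = 0.72/1.98 = 72/198 = 4/11.

4/11


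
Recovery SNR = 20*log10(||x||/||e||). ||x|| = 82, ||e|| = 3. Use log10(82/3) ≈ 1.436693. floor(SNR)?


||x||/||e|| = 82/3.
log10(82/3) ≈ 1.436693.
20*log10(||x||/||e||) ≈ 20*1.436693 = 28.73386.
floor(28.73386) = 28.

28


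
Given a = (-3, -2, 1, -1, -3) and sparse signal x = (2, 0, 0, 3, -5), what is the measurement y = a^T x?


Non-zero terms: ['-3*2', '-1*3', '-3*-5']
Products: [-6, -3, 15]
y = sum = 6.

6


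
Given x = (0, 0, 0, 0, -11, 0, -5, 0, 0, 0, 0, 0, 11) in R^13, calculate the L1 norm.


Non-zero entries: [(4, -11), (6, -5), (12, 11)]
Absolute values: [11, 5, 11]
||x||_1 = sum = 27.

27


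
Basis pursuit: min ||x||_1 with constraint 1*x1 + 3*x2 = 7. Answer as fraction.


Axis intercepts:
  x1 = 7, x2 = 0: L1 = 7
  x1 = 0, x2 = 7/3: L1 = 7/3
x* = (0, 7/3)
||x*||_1 = 7/3.

7/3


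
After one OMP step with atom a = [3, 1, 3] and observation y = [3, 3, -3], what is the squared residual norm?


a^T a = 19.
a^T y = 3.
coeff = 3/19 = 3/19.
||r||^2 = 504/19.

504/19


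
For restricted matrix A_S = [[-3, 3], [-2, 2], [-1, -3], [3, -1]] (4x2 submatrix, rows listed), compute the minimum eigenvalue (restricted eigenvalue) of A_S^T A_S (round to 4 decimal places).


A_S^T A_S = [[23, -13], [-13, 23]].
trace = 46.
det = 360.
disc = trace^2 - 4*det = 2116 - 4*360 = 676.
sqrt(676) = 26.
lam_min = (46 - 26)/2 = 10 = 10.0000.

10.0000


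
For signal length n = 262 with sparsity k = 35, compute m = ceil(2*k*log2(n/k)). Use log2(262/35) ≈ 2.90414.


log2(n/k) = log2(262/35) ≈ 2.90414.
2*k*log2(n/k) ≈ 2*35*2.90414 = 203.2898.
m = ceil(203.2898) = 204.

204


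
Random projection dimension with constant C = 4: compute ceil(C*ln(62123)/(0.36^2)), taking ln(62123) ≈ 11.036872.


ln(62123) ≈ 11.036872.
eps^2 = 0.36^2 = 0.1296.
C*ln(N)/eps^2 ≈ 4*11.036872/0.1296 ≈ 340.6442.
m = ceil(340.6442) = 341.

341


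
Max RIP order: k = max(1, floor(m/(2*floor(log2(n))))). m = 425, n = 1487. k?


floor(log2(1487)) = 10.
2*10 = 20.
m/(2*floor(log2(n))) = 425/20 ≈ 21.25.
floor = 21.
k = max(1, 21) = 21.

21


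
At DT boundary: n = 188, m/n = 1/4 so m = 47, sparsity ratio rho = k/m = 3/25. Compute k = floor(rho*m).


m = 1/4*188 = 47.
rho = 3/25.
rho*m = 3/25*47 = 5.64.
k = floor(5.64) = 5.

5


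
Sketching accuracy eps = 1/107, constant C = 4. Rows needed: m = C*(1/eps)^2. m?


1/eps = 107.
(1/eps)^2 = 11449.
m = 4*11449 = 45796.

45796
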